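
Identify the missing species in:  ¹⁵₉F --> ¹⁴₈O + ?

proton

Conserve mass number: 15 = 14 + A, so A = 1.
Conserve atomic number: 9 = 8 + Z, so Z = 1.
A = 1 and Z = 1 is ¹₁H — a proton.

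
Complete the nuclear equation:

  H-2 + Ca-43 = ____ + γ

Conserve mass number: 2 + 43 = A + 0, so A = 45.
Conserve atomic number: 1 + 20 = Z + 0, so Z = 21.
Z = 21 is scandium, so the species is Sc-45.

Sc-45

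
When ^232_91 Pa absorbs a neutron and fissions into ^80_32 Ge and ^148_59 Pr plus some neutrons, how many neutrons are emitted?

Conserve mass number: 233 = 80 + 148 + k, so k = 233 − 228 = 5.
Check atomic number: 91 = 32 + 59 + 0 = 91. ✓

5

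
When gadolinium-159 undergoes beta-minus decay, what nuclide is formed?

Tb-159

Beta-minus decay: mass number changes by +0, atomic number by +1.
A: 159 = 159; Z: 64 + 1 = 65.
Z = 65 is terbium, so the daughter is terbium-159.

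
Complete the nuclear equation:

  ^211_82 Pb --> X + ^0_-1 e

Bi-211

Conserve mass number: 211 = A + 0, so A = 211.
Conserve atomic number: 82 = Z − 1, so Z = 83.
Z = 83 is bismuth, so the species is ^211_83 Bi.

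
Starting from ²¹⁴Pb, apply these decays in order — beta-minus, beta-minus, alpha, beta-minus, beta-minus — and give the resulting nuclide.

Start: (A, Z) = (214, 82).
After β⁻: (214, 83).
After β⁻: (214, 84).
After α: (210, 82).
After β⁻: (210, 83).
After β⁻: (210, 84).
Z = 84 is polonium.

Po-210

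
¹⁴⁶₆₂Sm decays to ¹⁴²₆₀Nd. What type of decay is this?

alpha decay

ΔA = 142 − 146 = -4; ΔZ = 60 − 62 = -2.
A drops by 4 and Z drops by 2 — the signature of alpha emission.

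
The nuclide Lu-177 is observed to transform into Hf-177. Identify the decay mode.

ΔA = 177 − 177 = 0; ΔZ = 72 − 71 = +1.
A is unchanged and Z rises by 1 — a neutron has become a proton (β⁻ decay).

beta-minus decay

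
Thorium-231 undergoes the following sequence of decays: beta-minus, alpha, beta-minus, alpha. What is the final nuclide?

Start: (A, Z) = (231, 90).
After β⁻: (231, 91).
After α: (227, 89).
After β⁻: (227, 90).
After α: (223, 88).
Z = 88 is radium.

Ra-223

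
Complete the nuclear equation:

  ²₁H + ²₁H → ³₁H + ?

proton

Conserve mass number: 2 + 2 = 3 + A, so A = 1.
Conserve atomic number: 1 + 1 = 1 + Z, so Z = 1.
A = 1 and Z = 1 is ¹₁H — a proton.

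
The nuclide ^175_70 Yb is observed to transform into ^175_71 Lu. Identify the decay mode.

ΔA = 175 − 175 = 0; ΔZ = 71 − 70 = +1.
A is unchanged and Z rises by 1 — a neutron has become a proton (β⁻ decay).

beta-minus decay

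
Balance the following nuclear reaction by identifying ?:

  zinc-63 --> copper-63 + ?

positron

Conserve mass number: 63 = 63 + A, so A = 0.
Conserve atomic number: 30 = 29 + Z, so Z = 1.
A = 0 and Z = 1 is e⁺ — a positron.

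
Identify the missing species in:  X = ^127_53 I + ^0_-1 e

Te-127

Conserve mass number: A = 127 + 0, so A = 127.
Conserve atomic number: Z = 53 − 1, so Z = 52.
Z = 52 is tellurium, so the species is ^127_52 Te.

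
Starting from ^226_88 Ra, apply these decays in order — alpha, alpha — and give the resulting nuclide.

Start: (A, Z) = (226, 88).
After α: (222, 86).
After α: (218, 84).
Z = 84 is polonium.

Po-218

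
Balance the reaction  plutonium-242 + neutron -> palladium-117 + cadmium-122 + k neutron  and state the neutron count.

Conserve mass number: 243 = 117 + 122 + k, so k = 243 − 239 = 4.
Check atomic number: 94 = 46 + 48 + 0 = 94. ✓

4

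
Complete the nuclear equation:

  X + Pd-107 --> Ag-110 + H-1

alpha particle

Conserve mass number: A + 107 = 110 + 1, so A = 4.
Conserve atomic number: Z + 46 = 47 + 1, so Z = 2.
A = 4 and Z = 2 is He-4 — an alpha particle.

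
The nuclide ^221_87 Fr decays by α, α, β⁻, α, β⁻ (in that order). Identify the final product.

Start: (A, Z) = (221, 87).
After α: (217, 85).
After α: (213, 83).
After β⁻: (213, 84).
After α: (209, 82).
After β⁻: (209, 83).
Z = 83 is bismuth.

Bi-209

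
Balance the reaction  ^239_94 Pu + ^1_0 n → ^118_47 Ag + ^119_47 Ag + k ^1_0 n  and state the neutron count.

3

Conserve mass number: 240 = 118 + 119 + k, so k = 240 − 237 = 3.
Check atomic number: 94 = 47 + 47 + 0 = 94. ✓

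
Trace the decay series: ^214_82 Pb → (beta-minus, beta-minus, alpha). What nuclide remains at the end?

Pb-210

Start: (A, Z) = (214, 82).
After β⁻: (214, 83).
After β⁻: (214, 84).
After α: (210, 82).
Z = 82 is lead.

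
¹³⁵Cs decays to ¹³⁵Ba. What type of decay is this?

beta-minus decay

ΔA = 135 − 135 = 0; ΔZ = 56 − 55 = +1.
A is unchanged and Z rises by 1 — a neutron has become a proton (β⁻ decay).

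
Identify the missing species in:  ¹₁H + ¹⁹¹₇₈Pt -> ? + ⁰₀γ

Au-192

Conserve mass number: 1 + 191 = A + 0, so A = 192.
Conserve atomic number: 1 + 78 = Z + 0, so Z = 79.
Z = 79 is gold, so the species is ¹⁹²₇₉Au.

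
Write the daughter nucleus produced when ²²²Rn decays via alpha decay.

Alpha decay: mass number changes by -4, atomic number by -2.
A: 222 − 4 = 218; Z: 86 − 2 = 84.
Z = 84 is polonium, so the daughter is ²¹⁸Po.

Po-218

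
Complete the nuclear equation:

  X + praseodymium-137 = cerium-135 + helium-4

Conserve mass number: A + 137 = 135 + 4, so A = 2.
Conserve atomic number: Z + 59 = 58 + 2, so Z = 1.
A = 2 and Z = 1 is hydrogen-2 — a deuteron.

deuteron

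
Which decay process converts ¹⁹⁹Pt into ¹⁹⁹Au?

beta-minus decay

ΔA = 199 − 199 = 0; ΔZ = 79 − 78 = +1.
A is unchanged and Z rises by 1 — a neutron has become a proton (β⁻ decay).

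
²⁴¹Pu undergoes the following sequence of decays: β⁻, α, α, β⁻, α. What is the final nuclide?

Th-229

Start: (A, Z) = (241, 94).
After β⁻: (241, 95).
After α: (237, 93).
After α: (233, 91).
After β⁻: (233, 92).
After α: (229, 90).
Z = 90 is thorium.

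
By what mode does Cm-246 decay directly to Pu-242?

alpha decay

ΔA = 242 − 246 = -4; ΔZ = 94 − 96 = -2.
A drops by 4 and Z drops by 2 — the signature of alpha emission.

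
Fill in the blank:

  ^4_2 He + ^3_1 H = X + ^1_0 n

Conserve mass number: 4 + 3 = A + 1, so A = 6.
Conserve atomic number: 2 + 1 = Z + 0, so Z = 3.
Z = 3 is lithium, so the species is ^6_3 Li.

Li-6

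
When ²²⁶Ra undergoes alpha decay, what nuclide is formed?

Alpha decay: mass number changes by -4, atomic number by -2.
A: 226 − 4 = 222; Z: 88 − 2 = 86.
Z = 86 is radon, so the daughter is ²²²Rn.

Rn-222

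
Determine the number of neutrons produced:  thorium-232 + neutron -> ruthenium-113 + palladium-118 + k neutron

2

Conserve mass number: 233 = 113 + 118 + k, so k = 233 − 231 = 2.
Check atomic number: 90 = 44 + 46 + 0 = 90. ✓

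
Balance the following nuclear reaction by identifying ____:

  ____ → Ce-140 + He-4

Conserve mass number: A = 140 + 4, so A = 144.
Conserve atomic number: Z = 58 + 2, so Z = 60.
Z = 60 is neodymium, so the species is Nd-144.

Nd-144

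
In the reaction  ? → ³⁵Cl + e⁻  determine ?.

Conserve mass number: A = 35 + 0, so A = 35.
Conserve atomic number: Z = 17 − 1, so Z = 16.
Z = 16 is sulfur, so the species is ³⁵S.

S-35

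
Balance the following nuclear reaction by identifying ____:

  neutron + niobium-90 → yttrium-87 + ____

Conserve mass number: 1 + 90 = 87 + A, so A = 4.
Conserve atomic number: 0 + 41 = 39 + Z, so Z = 2.
A = 4 and Z = 2 is helium-4 — an alpha particle.

alpha particle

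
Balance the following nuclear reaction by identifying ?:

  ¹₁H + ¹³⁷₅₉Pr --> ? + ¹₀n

Conserve mass number: 1 + 137 = A + 1, so A = 137.
Conserve atomic number: 1 + 59 = Z + 0, so Z = 60.
Z = 60 is neodymium, so the species is ¹³⁷₆₀Nd.

Nd-137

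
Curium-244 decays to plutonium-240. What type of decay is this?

ΔA = 240 − 244 = -4; ΔZ = 94 − 96 = -2.
A drops by 4 and Z drops by 2 — the signature of alpha emission.

alpha decay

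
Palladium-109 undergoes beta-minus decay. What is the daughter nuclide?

Ag-109

Beta-minus decay: mass number changes by +0, atomic number by +1.
A: 109 = 109; Z: 46 + 1 = 47.
Z = 47 is silver, so the daughter is silver-109.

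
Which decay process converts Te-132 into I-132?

beta-minus decay

ΔA = 132 − 132 = 0; ΔZ = 53 − 52 = +1.
A is unchanged and Z rises by 1 — a neutron has become a proton (β⁻ decay).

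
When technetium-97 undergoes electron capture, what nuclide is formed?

Electron capture: mass number changes by +0, atomic number by -1.
A: 97 = 97; Z: 43 − 1 = 42.
Z = 42 is molybdenum, so the daughter is molybdenum-97.

Mo-97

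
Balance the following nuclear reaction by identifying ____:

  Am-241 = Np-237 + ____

alpha particle

Conserve mass number: 241 = 237 + A, so A = 4.
Conserve atomic number: 95 = 93 + Z, so Z = 2.
A = 4 and Z = 2 is He-4 — an alpha particle.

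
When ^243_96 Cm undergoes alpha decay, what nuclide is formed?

Alpha decay: mass number changes by -4, atomic number by -2.
A: 243 − 4 = 239; Z: 96 − 2 = 94.
Z = 94 is plutonium, so the daughter is ^239_94 Pu.

Pu-239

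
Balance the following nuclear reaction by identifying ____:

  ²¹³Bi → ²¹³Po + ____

beta-minus particle

Conserve mass number: 213 = 213 + A, so A = 0.
Conserve atomic number: 83 = 84 + Z, so Z = -1.
A = 0 and Z = -1 is e⁻ — a beta-minus particle.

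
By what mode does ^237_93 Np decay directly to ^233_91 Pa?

ΔA = 233 − 237 = -4; ΔZ = 91 − 93 = -2.
A drops by 4 and Z drops by 2 — the signature of alpha emission.

alpha decay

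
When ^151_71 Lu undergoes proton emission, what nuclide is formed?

Proton emission: mass number changes by -1, atomic number by -1.
A: 151 − 1 = 150; Z: 71 − 1 = 70.
Z = 70 is ytterbium, so the daughter is ^150_70 Yb.

Yb-150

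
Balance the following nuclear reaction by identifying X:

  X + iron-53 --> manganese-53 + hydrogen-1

neutron

Conserve mass number: A + 53 = 53 + 1, so A = 1.
Conserve atomic number: Z + 26 = 25 + 1, so Z = 0.
A = 1 and Z = 0 is neutron — a neutron.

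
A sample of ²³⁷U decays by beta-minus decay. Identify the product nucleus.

Np-237

Beta-minus decay: mass number changes by +0, atomic number by +1.
A: 237 = 237; Z: 92 + 1 = 93.
Z = 93 is neptunium, so the daughter is ²³⁷Np.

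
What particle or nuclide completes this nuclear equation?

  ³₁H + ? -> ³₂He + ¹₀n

proton

Conserve mass number: 3 + A = 3 + 1, so A = 1.
Conserve atomic number: 1 + Z = 2 + 0, so Z = 1.
A = 1 and Z = 1 is ¹₁H — a proton.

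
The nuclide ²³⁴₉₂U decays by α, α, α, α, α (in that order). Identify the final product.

Pb-214

Start: (A, Z) = (234, 92).
After α: (230, 90).
After α: (226, 88).
After α: (222, 86).
After α: (218, 84).
After α: (214, 82).
Z = 82 is lead.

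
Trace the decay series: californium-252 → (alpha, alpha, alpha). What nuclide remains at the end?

Start: (A, Z) = (252, 98).
After α: (248, 96).
After α: (244, 94).
After α: (240, 92).
Z = 92 is uranium.

U-240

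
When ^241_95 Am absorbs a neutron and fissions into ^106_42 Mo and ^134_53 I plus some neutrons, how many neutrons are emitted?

2

Conserve mass number: 242 = 106 + 134 + k, so k = 242 − 240 = 2.
Check atomic number: 95 = 42 + 53 + 0 = 95. ✓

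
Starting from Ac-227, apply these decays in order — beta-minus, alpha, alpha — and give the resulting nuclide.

Rn-219

Start: (A, Z) = (227, 89).
After β⁻: (227, 90).
After α: (223, 88).
After α: (219, 86).
Z = 86 is radon.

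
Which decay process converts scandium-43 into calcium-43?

ΔA = 43 − 43 = 0; ΔZ = 20 − 21 = -1.
A is unchanged and Z drops by 1 — a proton has become a neutron (β⁺ emission or electron capture).

beta-plus decay or electron capture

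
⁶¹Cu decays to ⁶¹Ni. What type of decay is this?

beta-plus decay or electron capture

ΔA = 61 − 61 = 0; ΔZ = 28 − 29 = -1.
A is unchanged and Z drops by 1 — a proton has become a neutron (β⁺ emission or electron capture).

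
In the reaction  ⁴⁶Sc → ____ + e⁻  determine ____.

Ti-46

Conserve mass number: 46 = A + 0, so A = 46.
Conserve atomic number: 21 = Z − 1, so Z = 22.
Z = 22 is titanium, so the species is ⁴⁶Ti.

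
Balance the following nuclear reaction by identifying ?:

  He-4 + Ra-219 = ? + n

Conserve mass number: 4 + 219 = A + 1, so A = 222.
Conserve atomic number: 2 + 88 = Z + 0, so Z = 90.
Z = 90 is thorium, so the species is Th-222.

Th-222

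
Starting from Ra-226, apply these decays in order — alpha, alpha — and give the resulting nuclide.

Start: (A, Z) = (226, 88).
After α: (222, 86).
After α: (218, 84).
Z = 84 is polonium.

Po-218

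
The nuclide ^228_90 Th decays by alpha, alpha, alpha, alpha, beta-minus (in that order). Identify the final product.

Bi-212

Start: (A, Z) = (228, 90).
After α: (224, 88).
After α: (220, 86).
After α: (216, 84).
After α: (212, 82).
After β⁻: (212, 83).
Z = 83 is bismuth.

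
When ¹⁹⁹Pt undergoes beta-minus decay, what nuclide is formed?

Beta-minus decay: mass number changes by +0, atomic number by +1.
A: 199 = 199; Z: 78 + 1 = 79.
Z = 79 is gold, so the daughter is ¹⁹⁹Au.

Au-199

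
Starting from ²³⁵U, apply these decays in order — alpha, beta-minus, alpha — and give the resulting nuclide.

Ac-227

Start: (A, Z) = (235, 92).
After α: (231, 90).
After β⁻: (231, 91).
After α: (227, 89).
Z = 89 is actinium.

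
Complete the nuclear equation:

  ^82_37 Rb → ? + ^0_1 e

Kr-82

Conserve mass number: 82 = A + 0, so A = 82.
Conserve atomic number: 37 = Z + 1, so Z = 36.
Z = 36 is krypton, so the species is ^82_36 Kr.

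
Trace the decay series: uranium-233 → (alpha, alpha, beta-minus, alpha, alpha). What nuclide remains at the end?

At-217

Start: (A, Z) = (233, 92).
After α: (229, 90).
After α: (225, 88).
After β⁻: (225, 89).
After α: (221, 87).
After α: (217, 85).
Z = 85 is astatine.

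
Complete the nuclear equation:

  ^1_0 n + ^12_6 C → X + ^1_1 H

Conserve mass number: 1 + 12 = A + 1, so A = 12.
Conserve atomic number: 0 + 6 = Z + 1, so Z = 5.
Z = 5 is boron, so the species is ^12_5 B.

B-12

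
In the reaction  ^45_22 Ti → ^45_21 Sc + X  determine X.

Conserve mass number: 45 = 45 + A, so A = 0.
Conserve atomic number: 22 = 21 + Z, so Z = 1.
A = 0 and Z = 1 is ^0_1 e — a positron.

positron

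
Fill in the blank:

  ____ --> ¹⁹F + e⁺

Ne-19

Conserve mass number: A = 19 + 0, so A = 19.
Conserve atomic number: Z = 9 + 1, so Z = 10.
Z = 10 is neon, so the species is ¹⁹Ne.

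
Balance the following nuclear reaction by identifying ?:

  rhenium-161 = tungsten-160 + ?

proton

Conserve mass number: 161 = 160 + A, so A = 1.
Conserve atomic number: 75 = 74 + Z, so Z = 1.
A = 1 and Z = 1 is hydrogen-1 — a proton.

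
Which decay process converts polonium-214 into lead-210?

ΔA = 210 − 214 = -4; ΔZ = 82 − 84 = -2.
A drops by 4 and Z drops by 2 — the signature of alpha emission.

alpha decay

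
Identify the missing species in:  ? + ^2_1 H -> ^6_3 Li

alpha particle

Conserve mass number: A + 2 = 6, so A = 4.
Conserve atomic number: Z + 1 = 3, so Z = 2.
A = 4 and Z = 2 is ^4_2 He — an alpha particle.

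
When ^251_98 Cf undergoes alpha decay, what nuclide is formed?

Alpha decay: mass number changes by -4, atomic number by -2.
A: 251 − 4 = 247; Z: 98 − 2 = 96.
Z = 96 is curium, so the daughter is ^247_96 Cm.

Cm-247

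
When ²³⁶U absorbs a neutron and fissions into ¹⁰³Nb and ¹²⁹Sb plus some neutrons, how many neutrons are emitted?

Conserve mass number: 237 = 103 + 129 + k, so k = 237 − 232 = 5.
Check atomic number: 92 = 41 + 51 + 0 = 92. ✓

5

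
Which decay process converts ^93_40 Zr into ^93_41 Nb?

ΔA = 93 − 93 = 0; ΔZ = 41 − 40 = +1.
A is unchanged and Z rises by 1 — a neutron has become a proton (β⁻ decay).

beta-minus decay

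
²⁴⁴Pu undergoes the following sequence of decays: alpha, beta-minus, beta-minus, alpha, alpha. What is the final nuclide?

Start: (A, Z) = (244, 94).
After α: (240, 92).
After β⁻: (240, 93).
After β⁻: (240, 94).
After α: (236, 92).
After α: (232, 90).
Z = 90 is thorium.

Th-232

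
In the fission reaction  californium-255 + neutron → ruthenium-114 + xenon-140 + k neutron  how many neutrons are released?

Conserve mass number: 256 = 114 + 140 + k, so k = 256 − 254 = 2.
Check atomic number: 98 = 44 + 54 + 0 = 98. ✓

2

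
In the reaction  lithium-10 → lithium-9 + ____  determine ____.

neutron

Conserve mass number: 10 = 9 + A, so A = 1.
Conserve atomic number: 3 = 3 + Z, so Z = 0.
A = 1 and Z = 0 is neutron — a neutron.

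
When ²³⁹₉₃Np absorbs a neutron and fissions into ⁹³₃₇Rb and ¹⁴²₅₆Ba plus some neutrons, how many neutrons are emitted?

5

Conserve mass number: 240 = 93 + 142 + k, so k = 240 − 235 = 5.
Check atomic number: 93 = 37 + 56 + 0 = 93. ✓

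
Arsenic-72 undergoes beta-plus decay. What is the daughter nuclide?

Beta-plus decay: mass number changes by +0, atomic number by -1.
A: 72 = 72; Z: 33 − 1 = 32.
Z = 32 is germanium, so the daughter is germanium-72.

Ge-72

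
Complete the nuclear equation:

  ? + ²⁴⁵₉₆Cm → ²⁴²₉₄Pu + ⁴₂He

Conserve mass number: A + 245 = 242 + 4, so A = 1.
Conserve atomic number: Z + 96 = 94 + 2, so Z = 0.
A = 1 and Z = 0 is ¹₀n — a neutron.

neutron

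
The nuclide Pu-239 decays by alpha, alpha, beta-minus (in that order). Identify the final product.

Pa-231

Start: (A, Z) = (239, 94).
After α: (235, 92).
After α: (231, 90).
After β⁻: (231, 91).
Z = 91 is protactinium.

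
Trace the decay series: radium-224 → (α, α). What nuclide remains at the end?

Start: (A, Z) = (224, 88).
After α: (220, 86).
After α: (216, 84).
Z = 84 is polonium.

Po-216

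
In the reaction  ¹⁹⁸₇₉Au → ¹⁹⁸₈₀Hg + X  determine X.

beta-minus particle

Conserve mass number: 198 = 198 + A, so A = 0.
Conserve atomic number: 79 = 80 + Z, so Z = -1.
A = 0 and Z = -1 is ⁰₋₁e — a beta-minus particle.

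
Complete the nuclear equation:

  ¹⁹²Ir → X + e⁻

Conserve mass number: 192 = A + 0, so A = 192.
Conserve atomic number: 77 = Z − 1, so Z = 78.
Z = 78 is platinum, so the species is ¹⁹²Pt.

Pt-192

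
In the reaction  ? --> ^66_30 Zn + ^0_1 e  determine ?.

Conserve mass number: A = 66 + 0, so A = 66.
Conserve atomic number: Z = 30 + 1, so Z = 31.
Z = 31 is gallium, so the species is ^66_31 Ga.

Ga-66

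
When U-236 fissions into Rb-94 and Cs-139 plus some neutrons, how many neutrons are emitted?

Conserve mass number: 236 = 94 + 139 + k, so k = 236 − 233 = 3.
Check atomic number: 92 = 37 + 55 + 0 = 92. ✓

3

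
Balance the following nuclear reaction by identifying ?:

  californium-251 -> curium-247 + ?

Conserve mass number: 251 = 247 + A, so A = 4.
Conserve atomic number: 98 = 96 + Z, so Z = 2.
A = 4 and Z = 2 is helium-4 — an alpha particle.

alpha particle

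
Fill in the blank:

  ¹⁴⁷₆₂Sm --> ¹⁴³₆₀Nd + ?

alpha particle

Conserve mass number: 147 = 143 + A, so A = 4.
Conserve atomic number: 62 = 60 + Z, so Z = 2.
A = 4 and Z = 2 is ⁴₂He — an alpha particle.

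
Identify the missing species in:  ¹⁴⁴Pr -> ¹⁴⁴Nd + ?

Conserve mass number: 144 = 144 + A, so A = 0.
Conserve atomic number: 59 = 60 + Z, so Z = -1.
A = 0 and Z = -1 is e⁻ — a beta-minus particle.

beta-minus particle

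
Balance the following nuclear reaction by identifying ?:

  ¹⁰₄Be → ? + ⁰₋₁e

Conserve mass number: 10 = A + 0, so A = 10.
Conserve atomic number: 4 = Z − 1, so Z = 5.
Z = 5 is boron, so the species is ¹⁰₅B.

B-10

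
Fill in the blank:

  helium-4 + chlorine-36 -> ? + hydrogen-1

Ar-39

Conserve mass number: 4 + 36 = A + 1, so A = 39.
Conserve atomic number: 2 + 17 = Z + 1, so Z = 18.
Z = 18 is argon, so the species is argon-39.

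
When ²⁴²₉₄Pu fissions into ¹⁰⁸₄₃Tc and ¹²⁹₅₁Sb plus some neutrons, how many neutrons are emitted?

5

Conserve mass number: 242 = 108 + 129 + k, so k = 242 − 237 = 5.
Check atomic number: 94 = 43 + 51 + 0 = 94. ✓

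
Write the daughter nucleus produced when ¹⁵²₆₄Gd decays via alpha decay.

Sm-148

Alpha decay: mass number changes by -4, atomic number by -2.
A: 152 − 4 = 148; Z: 64 − 2 = 62.
Z = 62 is samarium, so the daughter is ¹⁴⁸₆₂Sm.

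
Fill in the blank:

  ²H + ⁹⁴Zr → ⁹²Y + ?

Conserve mass number: 2 + 94 = 92 + A, so A = 4.
Conserve atomic number: 1 + 40 = 39 + Z, so Z = 2.
A = 4 and Z = 2 is ⁴He — an alpha particle.

alpha particle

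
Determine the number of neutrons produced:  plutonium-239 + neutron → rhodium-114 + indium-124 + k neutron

2

Conserve mass number: 240 = 114 + 124 + k, so k = 240 − 238 = 2.
Check atomic number: 94 = 45 + 49 + 0 = 94. ✓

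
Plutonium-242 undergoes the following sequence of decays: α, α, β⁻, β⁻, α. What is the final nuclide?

Start: (A, Z) = (242, 94).
After α: (238, 92).
After α: (234, 90).
After β⁻: (234, 91).
After β⁻: (234, 92).
After α: (230, 90).
Z = 90 is thorium.

Th-230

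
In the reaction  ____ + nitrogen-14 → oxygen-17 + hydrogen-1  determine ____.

Conserve mass number: A + 14 = 17 + 1, so A = 4.
Conserve atomic number: Z + 7 = 8 + 1, so Z = 2.
A = 4 and Z = 2 is helium-4 — an alpha particle.

alpha particle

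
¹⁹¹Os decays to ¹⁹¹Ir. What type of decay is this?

beta-minus decay

ΔA = 191 − 191 = 0; ΔZ = 77 − 76 = +1.
A is unchanged and Z rises by 1 — a neutron has become a proton (β⁻ decay).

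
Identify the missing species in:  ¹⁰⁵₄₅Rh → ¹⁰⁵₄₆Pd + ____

Conserve mass number: 105 = 105 + A, so A = 0.
Conserve atomic number: 45 = 46 + Z, so Z = -1.
A = 0 and Z = -1 is ⁰₋₁e — a beta-minus particle.

beta-minus particle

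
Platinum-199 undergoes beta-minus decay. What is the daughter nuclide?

Beta-minus decay: mass number changes by +0, atomic number by +1.
A: 199 = 199; Z: 78 + 1 = 79.
Z = 79 is gold, so the daughter is gold-199.

Au-199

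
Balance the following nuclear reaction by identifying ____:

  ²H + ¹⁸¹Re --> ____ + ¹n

Conserve mass number: 2 + 181 = A + 1, so A = 182.
Conserve atomic number: 1 + 75 = Z + 0, so Z = 76.
Z = 76 is osmium, so the species is ¹⁸²Os.

Os-182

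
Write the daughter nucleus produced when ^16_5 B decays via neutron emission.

Neutron emission: mass number changes by -1, atomic number by +0.
A: 16 − 1 = 15; Z: 5 = 5.
Z = 5 is boron, so the daughter is ^15_5 B.

B-15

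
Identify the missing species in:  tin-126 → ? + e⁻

Sb-126

Conserve mass number: 126 = A + 0, so A = 126.
Conserve atomic number: 50 = Z − 1, so Z = 51.
Z = 51 is antimony, so the species is antimony-126.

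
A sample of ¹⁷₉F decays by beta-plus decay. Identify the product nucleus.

O-17

Beta-plus decay: mass number changes by +0, atomic number by -1.
A: 17 = 17; Z: 9 − 1 = 8.
Z = 8 is oxygen, so the daughter is ¹⁷₈O.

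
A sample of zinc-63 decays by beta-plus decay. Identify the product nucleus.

Cu-63

Beta-plus decay: mass number changes by +0, atomic number by -1.
A: 63 = 63; Z: 30 − 1 = 29.
Z = 29 is copper, so the daughter is copper-63.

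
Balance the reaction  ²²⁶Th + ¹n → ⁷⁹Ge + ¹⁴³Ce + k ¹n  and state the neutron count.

Conserve mass number: 227 = 79 + 143 + k, so k = 227 − 222 = 5.
Check atomic number: 90 = 32 + 58 + 0 = 90. ✓

5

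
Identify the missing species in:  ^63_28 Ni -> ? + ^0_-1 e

Conserve mass number: 63 = A + 0, so A = 63.
Conserve atomic number: 28 = Z − 1, so Z = 29.
Z = 29 is copper, so the species is ^63_29 Cu.

Cu-63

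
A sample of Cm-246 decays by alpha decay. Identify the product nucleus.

Alpha decay: mass number changes by -4, atomic number by -2.
A: 246 − 4 = 242; Z: 96 − 2 = 94.
Z = 94 is plutonium, so the daughter is Pu-242.

Pu-242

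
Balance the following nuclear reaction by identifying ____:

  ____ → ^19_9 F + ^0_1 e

Conserve mass number: A = 19 + 0, so A = 19.
Conserve atomic number: Z = 9 + 1, so Z = 10.
Z = 10 is neon, so the species is ^19_10 Ne.

Ne-19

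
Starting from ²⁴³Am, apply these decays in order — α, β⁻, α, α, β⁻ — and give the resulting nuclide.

Start: (A, Z) = (243, 95).
After α: (239, 93).
After β⁻: (239, 94).
After α: (235, 92).
After α: (231, 90).
After β⁻: (231, 91).
Z = 91 is protactinium.

Pa-231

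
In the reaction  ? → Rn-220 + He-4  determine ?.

Ra-224

Conserve mass number: A = 220 + 4, so A = 224.
Conserve atomic number: Z = 86 + 2, so Z = 88.
Z = 88 is radium, so the species is Ra-224.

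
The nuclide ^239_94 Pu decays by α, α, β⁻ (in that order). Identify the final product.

Pa-231

Start: (A, Z) = (239, 94).
After α: (235, 92).
After α: (231, 90).
After β⁻: (231, 91).
Z = 91 is protactinium.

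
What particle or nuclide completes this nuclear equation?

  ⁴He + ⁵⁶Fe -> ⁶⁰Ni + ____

Conserve mass number: 4 + 56 = 60 + A, so A = 0.
Conserve atomic number: 2 + 26 = 28 + Z, so Z = 0.
A = 0 and Z = 0 is γ — a gamma ray.

gamma ray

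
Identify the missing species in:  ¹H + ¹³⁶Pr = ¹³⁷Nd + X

Conserve mass number: 1 + 136 = 137 + A, so A = 0.
Conserve atomic number: 1 + 59 = 60 + Z, so Z = 0.
A = 0 and Z = 0 is γ — a gamma ray.

gamma ray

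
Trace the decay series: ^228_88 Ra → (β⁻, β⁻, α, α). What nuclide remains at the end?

Rn-220

Start: (A, Z) = (228, 88).
After β⁻: (228, 89).
After β⁻: (228, 90).
After α: (224, 88).
After α: (220, 86).
Z = 86 is radon.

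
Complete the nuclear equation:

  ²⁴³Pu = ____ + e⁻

Conserve mass number: 243 = A + 0, so A = 243.
Conserve atomic number: 94 = Z − 1, so Z = 95.
Z = 95 is americium, so the species is ²⁴³Am.

Am-243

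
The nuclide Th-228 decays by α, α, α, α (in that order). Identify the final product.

Start: (A, Z) = (228, 90).
After α: (224, 88).
After α: (220, 86).
After α: (216, 84).
After α: (212, 82).
Z = 82 is lead.

Pb-212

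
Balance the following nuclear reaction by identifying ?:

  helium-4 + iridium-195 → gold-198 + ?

Conserve mass number: 4 + 195 = 198 + A, so A = 1.
Conserve atomic number: 2 + 77 = 79 + Z, so Z = 0.
A = 1 and Z = 0 is neutron — a neutron.

neutron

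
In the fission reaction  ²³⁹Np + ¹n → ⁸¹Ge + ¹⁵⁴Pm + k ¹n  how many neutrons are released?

Conserve mass number: 240 = 81 + 154 + k, so k = 240 − 235 = 5.
Check atomic number: 93 = 32 + 61 + 0 = 93. ✓

5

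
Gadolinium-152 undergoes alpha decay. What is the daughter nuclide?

Sm-148

Alpha decay: mass number changes by -4, atomic number by -2.
A: 152 − 4 = 148; Z: 64 − 2 = 62.
Z = 62 is samarium, so the daughter is samarium-148.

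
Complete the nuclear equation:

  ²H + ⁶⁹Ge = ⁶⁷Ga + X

alpha particle

Conserve mass number: 2 + 69 = 67 + A, so A = 4.
Conserve atomic number: 1 + 32 = 31 + Z, so Z = 2.
A = 4 and Z = 2 is ⁴He — an alpha particle.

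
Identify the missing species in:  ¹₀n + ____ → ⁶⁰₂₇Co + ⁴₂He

Conserve mass number: 1 + A = 60 + 4, so A = 63.
Conserve atomic number: 0 + Z = 27 + 2, so Z = 29.
Z = 29 is copper, so the species is ⁶³₂₉Cu.

Cu-63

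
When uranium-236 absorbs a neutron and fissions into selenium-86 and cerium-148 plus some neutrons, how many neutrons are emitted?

Conserve mass number: 237 = 86 + 148 + k, so k = 237 − 234 = 3.
Check atomic number: 92 = 34 + 58 + 0 = 92. ✓

3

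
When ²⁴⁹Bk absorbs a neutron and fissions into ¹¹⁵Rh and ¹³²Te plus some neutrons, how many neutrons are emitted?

3

Conserve mass number: 250 = 115 + 132 + k, so k = 250 − 247 = 3.
Check atomic number: 97 = 45 + 52 + 0 = 97. ✓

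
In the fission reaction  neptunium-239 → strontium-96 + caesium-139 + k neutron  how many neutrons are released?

4

Conserve mass number: 239 = 96 + 139 + k, so k = 239 − 235 = 4.
Check atomic number: 93 = 38 + 55 + 0 = 93. ✓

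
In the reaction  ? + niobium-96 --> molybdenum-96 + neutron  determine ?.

Conserve mass number: A + 96 = 96 + 1, so A = 1.
Conserve atomic number: Z + 41 = 42 + 0, so Z = 1.
A = 1 and Z = 1 is hydrogen-1 — a proton.

proton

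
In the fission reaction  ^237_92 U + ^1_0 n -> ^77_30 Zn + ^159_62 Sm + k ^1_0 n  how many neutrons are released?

Conserve mass number: 238 = 77 + 159 + k, so k = 238 − 236 = 2.
Check atomic number: 92 = 30 + 62 + 0 = 92. ✓

2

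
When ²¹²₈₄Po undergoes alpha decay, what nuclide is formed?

Alpha decay: mass number changes by -4, atomic number by -2.
A: 212 − 4 = 208; Z: 84 − 2 = 82.
Z = 82 is lead, so the daughter is ²⁰⁸₈₂Pb.

Pb-208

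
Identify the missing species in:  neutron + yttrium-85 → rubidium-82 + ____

Conserve mass number: 1 + 85 = 82 + A, so A = 4.
Conserve atomic number: 0 + 39 = 37 + Z, so Z = 2.
A = 4 and Z = 2 is helium-4 — an alpha particle.

alpha particle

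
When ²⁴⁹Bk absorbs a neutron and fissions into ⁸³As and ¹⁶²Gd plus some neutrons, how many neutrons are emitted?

5

Conserve mass number: 250 = 83 + 162 + k, so k = 250 − 245 = 5.
Check atomic number: 97 = 33 + 64 + 0 = 97. ✓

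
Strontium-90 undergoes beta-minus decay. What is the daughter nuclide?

Beta-minus decay: mass number changes by +0, atomic number by +1.
A: 90 = 90; Z: 38 + 1 = 39.
Z = 39 is yttrium, so the daughter is yttrium-90.

Y-90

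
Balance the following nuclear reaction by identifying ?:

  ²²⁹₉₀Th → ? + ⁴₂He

Conserve mass number: 229 = A + 4, so A = 225.
Conserve atomic number: 90 = Z + 2, so Z = 88.
Z = 88 is radium, so the species is ²²⁵₈₈Ra.

Ra-225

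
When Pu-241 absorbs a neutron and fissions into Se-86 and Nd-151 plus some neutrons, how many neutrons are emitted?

5

Conserve mass number: 242 = 86 + 151 + k, so k = 242 − 237 = 5.
Check atomic number: 94 = 34 + 60 + 0 = 94. ✓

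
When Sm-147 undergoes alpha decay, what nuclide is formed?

Nd-143

Alpha decay: mass number changes by -4, atomic number by -2.
A: 147 − 4 = 143; Z: 62 − 2 = 60.
Z = 60 is neodymium, so the daughter is Nd-143.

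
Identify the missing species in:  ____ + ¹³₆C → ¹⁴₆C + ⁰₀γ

neutron

Conserve mass number: A + 13 = 14 + 0, so A = 1.
Conserve atomic number: Z + 6 = 6 + 0, so Z = 0.
A = 1 and Z = 0 is ¹₀n — a neutron.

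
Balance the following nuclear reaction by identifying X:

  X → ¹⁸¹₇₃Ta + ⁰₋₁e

Hf-181

Conserve mass number: A = 181 + 0, so A = 181.
Conserve atomic number: Z = 73 − 1, so Z = 72.
Z = 72 is hafnium, so the species is ¹⁸¹₇₂Hf.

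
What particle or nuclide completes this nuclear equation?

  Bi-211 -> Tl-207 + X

alpha particle

Conserve mass number: 211 = 207 + A, so A = 4.
Conserve atomic number: 83 = 81 + Z, so Z = 2.
A = 4 and Z = 2 is He-4 — an alpha particle.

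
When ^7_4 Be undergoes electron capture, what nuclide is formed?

Electron capture: mass number changes by +0, atomic number by -1.
A: 7 = 7; Z: 4 − 1 = 3.
Z = 3 is lithium, so the daughter is ^7_3 Li.

Li-7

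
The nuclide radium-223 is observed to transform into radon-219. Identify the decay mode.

alpha decay

ΔA = 219 − 223 = -4; ΔZ = 86 − 88 = -2.
A drops by 4 and Z drops by 2 — the signature of alpha emission.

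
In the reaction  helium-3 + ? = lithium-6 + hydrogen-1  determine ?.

Conserve mass number: 3 + A = 6 + 1, so A = 4.
Conserve atomic number: 2 + Z = 3 + 1, so Z = 2.
A = 4 and Z = 2 is helium-4 — an alpha particle.

alpha particle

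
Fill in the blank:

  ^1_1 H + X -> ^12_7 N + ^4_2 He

O-15

Conserve mass number: 1 + A = 12 + 4, so A = 15.
Conserve atomic number: 1 + Z = 7 + 2, so Z = 8.
Z = 8 is oxygen, so the species is ^15_8 O.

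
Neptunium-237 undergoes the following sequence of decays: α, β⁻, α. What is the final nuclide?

Start: (A, Z) = (237, 93).
After α: (233, 91).
After β⁻: (233, 92).
After α: (229, 90).
Z = 90 is thorium.

Th-229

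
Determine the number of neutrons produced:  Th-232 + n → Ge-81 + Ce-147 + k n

5

Conserve mass number: 233 = 81 + 147 + k, so k = 233 − 228 = 5.
Check atomic number: 90 = 32 + 58 + 0 = 90. ✓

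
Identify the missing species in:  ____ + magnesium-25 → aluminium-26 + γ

Conserve mass number: A + 25 = 26 + 0, so A = 1.
Conserve atomic number: Z + 12 = 13 + 0, so Z = 1.
A = 1 and Z = 1 is hydrogen-1 — a proton.

proton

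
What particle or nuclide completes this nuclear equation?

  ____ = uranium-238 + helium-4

Conserve mass number: A = 238 + 4, so A = 242.
Conserve atomic number: Z = 92 + 2, so Z = 94.
Z = 94 is plutonium, so the species is plutonium-242.

Pu-242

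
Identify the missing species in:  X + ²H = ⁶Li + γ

Conserve mass number: A + 2 = 6 + 0, so A = 4.
Conserve atomic number: Z + 1 = 3 + 0, so Z = 2.
A = 4 and Z = 2 is ⁴He — an alpha particle.

alpha particle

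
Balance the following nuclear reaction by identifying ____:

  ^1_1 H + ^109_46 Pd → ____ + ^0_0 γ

Ag-110

Conserve mass number: 1 + 109 = A + 0, so A = 110.
Conserve atomic number: 1 + 46 = Z + 0, so Z = 47.
Z = 47 is silver, so the species is ^110_47 Ag.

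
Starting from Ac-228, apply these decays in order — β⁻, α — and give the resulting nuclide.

Start: (A, Z) = (228, 89).
After β⁻: (228, 90).
After α: (224, 88).
Z = 88 is radium.

Ra-224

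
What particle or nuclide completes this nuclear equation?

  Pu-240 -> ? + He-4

U-236

Conserve mass number: 240 = A + 4, so A = 236.
Conserve atomic number: 94 = Z + 2, so Z = 92.
Z = 92 is uranium, so the species is U-236.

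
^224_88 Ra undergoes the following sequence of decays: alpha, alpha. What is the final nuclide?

Po-216

Start: (A, Z) = (224, 88).
After α: (220, 86).
After α: (216, 84).
Z = 84 is polonium.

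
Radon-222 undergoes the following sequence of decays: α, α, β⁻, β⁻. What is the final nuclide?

Start: (A, Z) = (222, 86).
After α: (218, 84).
After α: (214, 82).
After β⁻: (214, 83).
After β⁻: (214, 84).
Z = 84 is polonium.

Po-214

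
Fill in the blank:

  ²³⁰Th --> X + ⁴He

Conserve mass number: 230 = A + 4, so A = 226.
Conserve atomic number: 90 = Z + 2, so Z = 88.
Z = 88 is radium, so the species is ²²⁶Ra.

Ra-226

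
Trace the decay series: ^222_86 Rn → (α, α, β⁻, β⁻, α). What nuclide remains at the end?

Start: (A, Z) = (222, 86).
After α: (218, 84).
After α: (214, 82).
After β⁻: (214, 83).
After β⁻: (214, 84).
After α: (210, 82).
Z = 82 is lead.

Pb-210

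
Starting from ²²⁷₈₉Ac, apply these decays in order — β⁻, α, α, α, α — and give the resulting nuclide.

Pb-211

Start: (A, Z) = (227, 89).
After β⁻: (227, 90).
After α: (223, 88).
After α: (219, 86).
After α: (215, 84).
After α: (211, 82).
Z = 82 is lead.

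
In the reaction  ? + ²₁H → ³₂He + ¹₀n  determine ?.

Conserve mass number: A + 2 = 3 + 1, so A = 2.
Conserve atomic number: Z + 1 = 2 + 0, so Z = 1.
A = 2 and Z = 1 is ²₁H — a deuteron.

deuteron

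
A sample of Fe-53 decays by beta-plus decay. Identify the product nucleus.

Mn-53

Beta-plus decay: mass number changes by +0, atomic number by -1.
A: 53 = 53; Z: 26 − 1 = 25.
Z = 25 is manganese, so the daughter is Mn-53.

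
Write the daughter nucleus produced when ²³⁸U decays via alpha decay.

Th-234

Alpha decay: mass number changes by -4, atomic number by -2.
A: 238 − 4 = 234; Z: 92 − 2 = 90.
Z = 90 is thorium, so the daughter is ²³⁴Th.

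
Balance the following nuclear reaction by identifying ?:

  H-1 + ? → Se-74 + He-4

Conserve mass number: 1 + A = 74 + 4, so A = 77.
Conserve atomic number: 1 + Z = 34 + 2, so Z = 35.
Z = 35 is bromine, so the species is Br-77.

Br-77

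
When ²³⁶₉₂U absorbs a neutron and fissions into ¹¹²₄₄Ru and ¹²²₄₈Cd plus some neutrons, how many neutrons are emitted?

Conserve mass number: 237 = 112 + 122 + k, so k = 237 − 234 = 3.
Check atomic number: 92 = 44 + 48 + 0 = 92. ✓

3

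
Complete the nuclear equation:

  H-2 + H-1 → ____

He-3

Conserve mass number: 2 + 1 = A, so A = 3.
Conserve atomic number: 1 + 1 = Z, so Z = 2.
Z = 2 is helium, so the species is He-3.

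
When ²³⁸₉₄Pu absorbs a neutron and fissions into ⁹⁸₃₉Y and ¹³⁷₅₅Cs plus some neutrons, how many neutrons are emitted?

4

Conserve mass number: 239 = 98 + 137 + k, so k = 239 − 235 = 4.
Check atomic number: 94 = 39 + 55 + 0 = 94. ✓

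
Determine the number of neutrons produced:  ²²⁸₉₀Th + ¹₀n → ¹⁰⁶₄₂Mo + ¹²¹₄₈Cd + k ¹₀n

2

Conserve mass number: 229 = 106 + 121 + k, so k = 229 − 227 = 2.
Check atomic number: 90 = 42 + 48 + 0 = 90. ✓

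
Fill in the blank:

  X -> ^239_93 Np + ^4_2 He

Conserve mass number: A = 239 + 4, so A = 243.
Conserve atomic number: Z = 93 + 2, so Z = 95.
Z = 95 is americium, so the species is ^243_95 Am.

Am-243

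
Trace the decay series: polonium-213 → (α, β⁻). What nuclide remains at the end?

Bi-209

Start: (A, Z) = (213, 84).
After α: (209, 82).
After β⁻: (209, 83).
Z = 83 is bismuth.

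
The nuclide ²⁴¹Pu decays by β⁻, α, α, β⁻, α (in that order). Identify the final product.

Th-229

Start: (A, Z) = (241, 94).
After β⁻: (241, 95).
After α: (237, 93).
After α: (233, 91).
After β⁻: (233, 92).
After α: (229, 90).
Z = 90 is thorium.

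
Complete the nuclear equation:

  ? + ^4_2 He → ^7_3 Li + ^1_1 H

alpha particle

Conserve mass number: A + 4 = 7 + 1, so A = 4.
Conserve atomic number: Z + 2 = 3 + 1, so Z = 2.
A = 4 and Z = 2 is ^4_2 He — an alpha particle.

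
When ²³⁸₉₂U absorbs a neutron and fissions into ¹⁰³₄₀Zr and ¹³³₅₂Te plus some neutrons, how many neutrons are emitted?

3

Conserve mass number: 239 = 103 + 133 + k, so k = 239 − 236 = 3.
Check atomic number: 92 = 40 + 52 + 0 = 92. ✓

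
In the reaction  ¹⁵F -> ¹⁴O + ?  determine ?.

proton

Conserve mass number: 15 = 14 + A, so A = 1.
Conserve atomic number: 9 = 8 + Z, so Z = 1.
A = 1 and Z = 1 is ¹H — a proton.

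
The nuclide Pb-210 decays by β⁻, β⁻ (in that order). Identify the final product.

Start: (A, Z) = (210, 82).
After β⁻: (210, 83).
After β⁻: (210, 84).
Z = 84 is polonium.

Po-210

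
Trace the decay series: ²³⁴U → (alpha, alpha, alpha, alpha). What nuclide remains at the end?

Po-218

Start: (A, Z) = (234, 92).
After α: (230, 90).
After α: (226, 88).
After α: (222, 86).
After α: (218, 84).
Z = 84 is polonium.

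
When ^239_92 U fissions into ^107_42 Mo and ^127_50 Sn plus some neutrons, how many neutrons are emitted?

Conserve mass number: 239 = 107 + 127 + k, so k = 239 − 234 = 5.
Check atomic number: 92 = 42 + 50 + 0 = 92. ✓

5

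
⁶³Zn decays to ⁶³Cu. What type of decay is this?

ΔA = 63 − 63 = 0; ΔZ = 29 − 30 = -1.
A is unchanged and Z drops by 1 — a proton has become a neutron (β⁺ emission or electron capture).

beta-plus decay or electron capture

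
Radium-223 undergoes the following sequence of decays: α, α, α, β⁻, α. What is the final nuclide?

Start: (A, Z) = (223, 88).
After α: (219, 86).
After α: (215, 84).
After α: (211, 82).
After β⁻: (211, 83).
After α: (207, 81).
Z = 81 is thallium.

Tl-207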